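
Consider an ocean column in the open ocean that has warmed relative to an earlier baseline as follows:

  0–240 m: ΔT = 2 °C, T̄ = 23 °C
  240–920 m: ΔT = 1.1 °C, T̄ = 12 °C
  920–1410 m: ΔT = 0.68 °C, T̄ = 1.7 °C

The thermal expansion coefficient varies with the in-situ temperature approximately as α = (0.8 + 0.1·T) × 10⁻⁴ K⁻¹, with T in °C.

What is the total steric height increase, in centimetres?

Layer 1: α = (0.8 + 0.1×23)×10⁻⁴ = 3.1×10⁻⁴ K⁻¹
Layer 2: α = (0.8 + 0.1×12)×10⁻⁴ = 2×10⁻⁴ K⁻¹
Layer 3: α = (0.8 + 0.1×1.7)×10⁻⁴ = 0.97×10⁻⁴ K⁻¹
0–240 m: 2 × 240 × 3.1×10⁻⁴ = 0.14880 m
Layer 2: 680 × 1.1 × 2×10⁻⁴ = 0.14960 m
490 × 0.97×10⁻⁴ × 0.68 = 0.0323204 m
Δh = 0.14880 + 0.14960 + 0.0323204 = 0.3307204 m

33 cm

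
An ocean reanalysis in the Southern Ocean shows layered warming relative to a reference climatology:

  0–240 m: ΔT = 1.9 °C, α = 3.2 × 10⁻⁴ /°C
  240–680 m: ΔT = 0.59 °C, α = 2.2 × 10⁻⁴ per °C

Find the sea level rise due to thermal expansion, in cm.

240 × 1.9 × 3.2×10⁻⁴ = 0.14592 m
Layer 2: 2.2×10⁻⁴ × 440 × 0.59 = 0.057112 m
Δh = 0.14592 + 0.057112 = 0.203032 m ≈ 20.3 cm

Δh ≈ 20.3 cm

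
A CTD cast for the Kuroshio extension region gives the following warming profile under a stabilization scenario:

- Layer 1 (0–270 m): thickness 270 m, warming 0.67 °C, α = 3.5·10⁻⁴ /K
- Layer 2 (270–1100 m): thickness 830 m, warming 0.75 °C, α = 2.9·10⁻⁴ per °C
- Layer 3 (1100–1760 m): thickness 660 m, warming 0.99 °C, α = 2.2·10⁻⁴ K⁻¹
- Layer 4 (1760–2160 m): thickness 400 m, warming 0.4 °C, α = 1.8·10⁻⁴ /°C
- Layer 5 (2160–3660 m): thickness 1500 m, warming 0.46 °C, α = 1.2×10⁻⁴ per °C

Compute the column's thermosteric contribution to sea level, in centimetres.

49.9 cm of thermosteric rise

0–270 m: 0.67 × 3.5×10⁻⁴ × 270 = 0.063315 m
Layer 2: 0.75 × 2.9×10⁻⁴ × 830 = 0.180525 m
1100–1760 m: 660 × 0.99 × 2.2×10⁻⁴ = 0.143748 m
400 × 0.4 × 1.8×10⁻⁴ = 0.02880 m
2160–3660 m: 0.46 × 1.2×10⁻⁴ × 1500 = 0.08280 m
Δh = 0.063315 + 0.180525 + 0.143748 + 0.02880 + 0.08280 = 0.499188 m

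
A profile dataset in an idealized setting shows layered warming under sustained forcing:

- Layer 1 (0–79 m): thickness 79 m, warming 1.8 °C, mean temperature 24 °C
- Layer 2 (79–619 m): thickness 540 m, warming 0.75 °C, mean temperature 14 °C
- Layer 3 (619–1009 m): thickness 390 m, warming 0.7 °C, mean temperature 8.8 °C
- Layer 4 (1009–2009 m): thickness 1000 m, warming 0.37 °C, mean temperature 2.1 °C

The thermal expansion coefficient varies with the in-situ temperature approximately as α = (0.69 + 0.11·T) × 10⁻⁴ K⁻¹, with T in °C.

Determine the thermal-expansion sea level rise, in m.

0.217 m of thermosteric rise

Layer 1: α = (0.69 + 0.11×24)×10⁻⁴ = 3.33×10⁻⁴ K⁻¹
Layer 2: α = (0.69 + 0.11×14)×10⁻⁴ = 2.23×10⁻⁴ K⁻¹
Layer 3: α = (0.69 + 0.11×8.8)×10⁻⁴ = 1.658×10⁻⁴ K⁻¹
Layer 4: α = (0.69 + 0.11×2.1)×10⁻⁴ = 0.921×10⁻⁴ K⁻¹
Layer 1: 3.33×10⁻⁴ × 1.8 × 79 = 0.0473526 m
2.23×10⁻⁴ × 540 × 0.75 = 0.090315 m
619–1009 m: 390 × 1.658×10⁻⁴ × 0.7 = 0.0452634 m
0.921×10⁻⁴ × 1000 × 0.37 = 0.034077 m
Δh = 0.0473526 + 0.090315 + 0.0452634 + 0.034077 = 0.217008 m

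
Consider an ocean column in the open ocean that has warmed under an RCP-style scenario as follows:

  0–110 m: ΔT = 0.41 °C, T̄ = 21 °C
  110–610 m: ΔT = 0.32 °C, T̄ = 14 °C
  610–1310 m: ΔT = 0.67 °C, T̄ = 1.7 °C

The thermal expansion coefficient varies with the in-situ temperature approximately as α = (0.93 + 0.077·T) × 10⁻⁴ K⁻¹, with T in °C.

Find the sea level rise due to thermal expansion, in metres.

Layer 1: α = (0.93 + 0.077×21)×10⁻⁴ = 2.547×10⁻⁴ K⁻¹
Layer 2: α = (0.93 + 0.077×14)×10⁻⁴ = 2.008×10⁻⁴ K⁻¹
Layer 3: α = (0.93 + 0.077×1.7)×10⁻⁴ = 1.0609×10⁻⁴ K⁻¹
Layer 1: 0.41 × 110 × 2.547×10⁻⁴ = 0.01148697 m
110–610 m: 2.008×10⁻⁴ × 0.32 × 500 = 0.032128 m
1.0609×10⁻⁴ × 0.67 × 700 = 0.04975621 m
Δh = 0.01148697 + 0.032128 + 0.04975621 = 0.09337118 m

about 0.0934 m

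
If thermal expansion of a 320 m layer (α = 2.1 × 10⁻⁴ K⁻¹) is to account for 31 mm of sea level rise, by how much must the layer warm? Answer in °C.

0.461 °C

ΔT = Δh/(αH) = 0.031 / (2.1×10⁻⁴ × 320) ≈ 0.4613 °C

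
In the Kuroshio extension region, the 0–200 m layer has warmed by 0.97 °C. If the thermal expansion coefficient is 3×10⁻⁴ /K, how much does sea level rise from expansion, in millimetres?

58.2 mm of thermosteric rise

Δh = αΔT·H = 3×10⁻⁴ × 0.97 × 200 = 0.05820 m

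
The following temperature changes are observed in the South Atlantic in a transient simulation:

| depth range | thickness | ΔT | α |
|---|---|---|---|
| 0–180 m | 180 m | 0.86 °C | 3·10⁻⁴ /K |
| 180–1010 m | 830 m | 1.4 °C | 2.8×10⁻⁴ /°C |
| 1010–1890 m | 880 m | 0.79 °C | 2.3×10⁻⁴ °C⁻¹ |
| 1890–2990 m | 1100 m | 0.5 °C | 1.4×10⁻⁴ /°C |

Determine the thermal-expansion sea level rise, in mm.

609 mm of thermosteric rise

Layer 1: 180 × 0.86 × 3×10⁻⁴ = 0.04644 m
Layer 2: 2.8×10⁻⁴ × 830 × 1.4 = 0.32536 m
1010–1890 m: 0.79 × 2.3×10⁻⁴ × 880 = 0.159896 m
1.4×10⁻⁴ × 0.5 × 1100 = 0.07700 m
Δh = 0.04644 + 0.32536 + 0.159896 + 0.07700 = 0.608696 m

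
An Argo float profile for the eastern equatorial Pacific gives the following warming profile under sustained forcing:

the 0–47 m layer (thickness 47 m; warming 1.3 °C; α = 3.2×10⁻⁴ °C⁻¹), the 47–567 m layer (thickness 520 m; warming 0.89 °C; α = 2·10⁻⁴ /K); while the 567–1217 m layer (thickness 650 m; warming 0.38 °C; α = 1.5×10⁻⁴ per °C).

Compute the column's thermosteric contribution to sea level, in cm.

1.3 × 47 × 3.2×10⁻⁴ = 0.019552 m
47–567 m: 0.89 × 520 × 2×10⁻⁴ = 0.09256 m
Layer 3: 1.5×10⁻⁴ × 650 × 0.38 = 0.03705 m
Δh = 0.019552 + 0.09256 + 0.03705 = 0.149162 m

14.9 cm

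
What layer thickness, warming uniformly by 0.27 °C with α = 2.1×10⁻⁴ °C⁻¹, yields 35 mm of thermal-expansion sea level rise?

H = Δh/(αΔT) = 0.035 / (2.1×10⁻⁴ × 0.27) ≈ 617.3 m

H ≈ 617 m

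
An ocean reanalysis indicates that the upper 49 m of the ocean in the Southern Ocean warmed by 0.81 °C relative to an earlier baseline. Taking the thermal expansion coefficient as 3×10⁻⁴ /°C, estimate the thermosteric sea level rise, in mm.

Δh = αΔT·H = 3×10⁻⁴ × 0.81 × 49 = 0.011907 m

Δh ≈ 11.9 mm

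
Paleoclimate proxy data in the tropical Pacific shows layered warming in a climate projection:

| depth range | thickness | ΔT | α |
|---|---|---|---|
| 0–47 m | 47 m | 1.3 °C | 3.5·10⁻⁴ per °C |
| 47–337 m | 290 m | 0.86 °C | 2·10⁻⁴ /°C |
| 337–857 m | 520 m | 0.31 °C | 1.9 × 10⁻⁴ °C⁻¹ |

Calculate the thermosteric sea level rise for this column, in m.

Δh ≈ 0.102 m

1.3 × 47 × 3.5×10⁻⁴ = 0.021385 m
290 × 0.86 × 2×10⁻⁴ = 0.04988 m
1.9×10⁻⁴ × 520 × 0.31 = 0.030628 m
Δh = 0.021385 + 0.04988 + 0.030628 = 0.101893 m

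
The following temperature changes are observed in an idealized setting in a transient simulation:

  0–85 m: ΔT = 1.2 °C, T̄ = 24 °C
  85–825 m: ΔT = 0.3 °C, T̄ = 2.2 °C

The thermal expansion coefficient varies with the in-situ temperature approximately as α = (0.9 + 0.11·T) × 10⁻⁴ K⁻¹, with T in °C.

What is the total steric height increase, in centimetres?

6.15 cm of thermosteric rise

Layer 1: α = (0.9 + 0.11×24)×10⁻⁴ = 3.54×10⁻⁴ K⁻¹
Layer 2: α = (0.9 + 0.11×2.2)×10⁻⁴ = 1.142×10⁻⁴ K⁻¹
1.2 × 85 × 3.54×10⁻⁴ = 0.036108 m
Layer 2: 1.142×10⁻⁴ × 0.3 × 740 = 0.0253524 m
Δh = 0.036108 + 0.0253524 = 0.0614604 m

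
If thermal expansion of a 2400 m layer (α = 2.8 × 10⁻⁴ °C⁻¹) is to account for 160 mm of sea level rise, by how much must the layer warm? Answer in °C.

ΔT = Δh/(αH) = 0.16 / (2.8×10⁻⁴ × 2400) ≈ 0.2381 °C

0.238 °C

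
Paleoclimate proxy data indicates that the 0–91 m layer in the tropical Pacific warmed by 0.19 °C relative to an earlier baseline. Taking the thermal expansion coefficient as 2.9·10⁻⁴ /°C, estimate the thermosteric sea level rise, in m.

Δh = 0.00501 m

Δh = αΔT·H = 2.9×10⁻⁴ × 0.19 × 91 = 0.0050141 m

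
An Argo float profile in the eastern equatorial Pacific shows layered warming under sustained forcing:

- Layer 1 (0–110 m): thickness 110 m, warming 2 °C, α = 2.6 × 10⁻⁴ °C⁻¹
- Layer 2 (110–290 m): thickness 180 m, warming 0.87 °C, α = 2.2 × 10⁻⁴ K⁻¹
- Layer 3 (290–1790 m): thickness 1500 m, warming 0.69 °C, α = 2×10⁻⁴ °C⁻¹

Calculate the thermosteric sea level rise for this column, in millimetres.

0–110 m: 2.6×10⁻⁴ × 110 × 2 = 0.05720 m
Layer 2: 2.2×10⁻⁴ × 180 × 0.87 = 0.034452 m
290–1790 m: 2×10⁻⁴ × 0.69 × 1500 = 0.20700 m
Δh = 0.05720 + 0.034452 + 0.20700 = 0.298652 m ≈ 299 mm

Δh = 299 mm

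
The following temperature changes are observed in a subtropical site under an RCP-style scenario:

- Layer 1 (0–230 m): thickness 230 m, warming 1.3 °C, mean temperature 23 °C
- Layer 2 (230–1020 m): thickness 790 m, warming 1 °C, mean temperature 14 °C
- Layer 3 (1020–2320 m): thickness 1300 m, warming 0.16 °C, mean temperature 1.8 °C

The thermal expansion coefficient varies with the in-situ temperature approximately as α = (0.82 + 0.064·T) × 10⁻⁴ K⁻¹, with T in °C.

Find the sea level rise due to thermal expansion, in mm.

about 224 mm

Layer 1: α = (0.82 + 0.064×23)×10⁻⁴ = 2.292×10⁻⁴ K⁻¹
Layer 2: α = (0.82 + 0.064×14)×10⁻⁴ = 1.716×10⁻⁴ K⁻¹
Layer 3: α = (0.82 + 0.064×1.8)×10⁻⁴ = 0.9352×10⁻⁴ K⁻¹
230 × 2.292×10⁻⁴ × 1.3 = 0.0685308 m
Layer 2: 790 × 1.716×10⁻⁴ × 1 = 0.135564 m
Layer 3: 1300 × 0.16 × 0.9352×10⁻⁴ = 0.01945216 m
Δh = 0.0685308 + 0.135564 + 0.01945216 = 0.22354696 m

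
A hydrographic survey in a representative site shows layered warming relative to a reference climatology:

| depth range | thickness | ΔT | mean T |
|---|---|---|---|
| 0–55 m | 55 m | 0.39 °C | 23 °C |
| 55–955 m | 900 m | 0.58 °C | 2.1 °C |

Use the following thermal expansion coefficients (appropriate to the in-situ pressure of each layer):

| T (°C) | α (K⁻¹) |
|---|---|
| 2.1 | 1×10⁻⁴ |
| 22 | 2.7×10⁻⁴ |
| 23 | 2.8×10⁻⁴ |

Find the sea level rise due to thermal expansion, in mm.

Δh = 58.2 mm

Layer 1 at 23 °C → α = 2.8×10⁻⁴ K⁻¹
Layer 2 at 2.1 °C → α = 1×10⁻⁴ K⁻¹
0–55 m: 0.39 × 55 × 2.8×10⁻⁴ = 0.006006 m
0.58 × 1×10⁻⁴ × 900 = 0.05220 m
Δh = 0.006006 + 0.05220 = 0.058206 m ≈ 58.2 mm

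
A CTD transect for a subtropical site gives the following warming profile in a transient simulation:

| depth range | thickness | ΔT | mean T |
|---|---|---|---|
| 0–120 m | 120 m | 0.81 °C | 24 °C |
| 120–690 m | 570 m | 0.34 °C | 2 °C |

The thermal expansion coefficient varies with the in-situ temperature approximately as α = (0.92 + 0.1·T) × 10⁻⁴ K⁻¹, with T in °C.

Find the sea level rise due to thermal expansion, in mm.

Layer 1: α = (0.92 + 0.1×24)×10⁻⁴ = 3.32×10⁻⁴ K⁻¹
Layer 2: α = (0.92 + 0.1×2)×10⁻⁴ = 1.12×10⁻⁴ K⁻¹
3.32×10⁻⁴ × 120 × 0.81 = 0.0322704 m
Layer 2: 0.34 × 570 × 1.12×10⁻⁴ = 0.0217056 m
Δh = 0.0322704 + 0.0217056 = 0.053976 m ≈ 54 mm

about 54 mm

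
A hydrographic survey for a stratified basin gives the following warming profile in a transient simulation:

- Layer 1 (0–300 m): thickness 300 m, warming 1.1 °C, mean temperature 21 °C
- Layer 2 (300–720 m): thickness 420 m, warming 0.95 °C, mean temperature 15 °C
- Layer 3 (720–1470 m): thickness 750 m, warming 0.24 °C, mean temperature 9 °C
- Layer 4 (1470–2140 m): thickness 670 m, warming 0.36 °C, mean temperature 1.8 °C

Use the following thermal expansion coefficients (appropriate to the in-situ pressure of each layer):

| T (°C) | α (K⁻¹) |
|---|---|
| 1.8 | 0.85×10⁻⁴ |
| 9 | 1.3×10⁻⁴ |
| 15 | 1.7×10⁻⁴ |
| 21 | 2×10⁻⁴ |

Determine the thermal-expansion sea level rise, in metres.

Layer 1 at 21 °C → α = 2×10⁻⁴ K⁻¹
Layer 2 at 15 °C → α = 1.7×10⁻⁴ K⁻¹
Layer 3 at 9 °C → α = 1.3×10⁻⁴ K⁻¹
Layer 4 at 1.8 °C → α = 0.85×10⁻⁴ K⁻¹
0–300 m: 300 × 2×10⁻⁴ × 1.1 = 0.06600 m
1.7×10⁻⁴ × 420 × 0.95 = 0.06783 m
Layer 3: 0.24 × 1.3×10⁻⁴ × 750 = 0.02340 m
0.85×10⁻⁴ × 0.36 × 670 = 0.020502 m
Δh = 0.06600 + 0.06783 + 0.02340 + 0.020502 = 0.177732 m ≈ 0.18 m

Δh ≈ 0.18 m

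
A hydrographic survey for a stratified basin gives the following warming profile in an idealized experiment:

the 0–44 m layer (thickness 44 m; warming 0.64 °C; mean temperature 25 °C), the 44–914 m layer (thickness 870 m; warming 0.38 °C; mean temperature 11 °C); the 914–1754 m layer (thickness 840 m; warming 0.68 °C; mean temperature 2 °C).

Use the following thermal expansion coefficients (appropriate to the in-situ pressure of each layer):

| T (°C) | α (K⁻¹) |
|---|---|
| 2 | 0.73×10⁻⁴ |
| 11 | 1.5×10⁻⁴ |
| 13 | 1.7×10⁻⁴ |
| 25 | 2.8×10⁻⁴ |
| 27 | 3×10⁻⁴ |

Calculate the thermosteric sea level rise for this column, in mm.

99.2 mm

Layer 1 at 25 °C → α = 2.8×10⁻⁴ K⁻¹
Layer 2 at 11 °C → α = 1.5×10⁻⁴ K⁻¹
Layer 3 at 2 °C → α = 0.73×10⁻⁴ K⁻¹
0.64 × 2.8×10⁻⁴ × 44 = 0.0078848 m
1.5×10⁻⁴ × 870 × 0.38 = 0.04959 m
Layer 3: 0.73×10⁻⁴ × 840 × 0.68 = 0.0416976 m
Δh = 0.0078848 + 0.04959 + 0.0416976 = 0.0991724 m ≈ 99.2 mm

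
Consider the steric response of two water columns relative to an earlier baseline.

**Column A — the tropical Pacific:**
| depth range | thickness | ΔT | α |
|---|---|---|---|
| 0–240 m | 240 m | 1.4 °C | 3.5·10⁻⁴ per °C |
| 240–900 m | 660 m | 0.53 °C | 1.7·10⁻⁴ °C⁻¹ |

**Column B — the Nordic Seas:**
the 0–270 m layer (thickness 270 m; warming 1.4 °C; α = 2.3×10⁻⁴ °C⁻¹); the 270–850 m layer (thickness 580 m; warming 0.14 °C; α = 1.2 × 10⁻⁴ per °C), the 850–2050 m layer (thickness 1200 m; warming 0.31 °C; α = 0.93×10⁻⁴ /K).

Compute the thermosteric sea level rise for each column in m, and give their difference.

A 0–240 m: 3.5×10⁻⁴ × 240 × 1.4 = 0.11760 m
A 240–900 m: 0.53 × 1.7×10⁻⁴ × 660 = 0.059466 m
A total: 0.177066 m
B 270 × 2.3×10⁻⁴ × 1.4 = 0.08694 m
B Layer 2: 1.2×10⁻⁴ × 580 × 0.14 = 0.009744 m
B Layer 3: 0.93×10⁻⁴ × 0.31 × 1200 = 0.034596 m
B total: 0.13128 m
Difference: 0.177066 − 0.13128 = 0.045786 m

A: 0.177 m; B: 0.131 m; difference 0.0458 m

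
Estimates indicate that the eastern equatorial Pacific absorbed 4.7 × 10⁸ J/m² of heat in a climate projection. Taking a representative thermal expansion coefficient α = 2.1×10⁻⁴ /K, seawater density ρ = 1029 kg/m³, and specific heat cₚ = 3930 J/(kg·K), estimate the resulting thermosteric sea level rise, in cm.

about 2.44 cm

Δh = αQ/(ρcₚ) = 2.1×10⁻⁴ × 4.7×10⁸ / (1029 × 3930) ≈ 0.024407 m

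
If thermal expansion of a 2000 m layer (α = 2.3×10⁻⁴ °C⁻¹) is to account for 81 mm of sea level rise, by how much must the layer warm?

about 0.176 °C

ΔT = Δh/(αH) = 0.081 / (2.3×10⁻⁴ × 2000) ≈ 0.1761 °C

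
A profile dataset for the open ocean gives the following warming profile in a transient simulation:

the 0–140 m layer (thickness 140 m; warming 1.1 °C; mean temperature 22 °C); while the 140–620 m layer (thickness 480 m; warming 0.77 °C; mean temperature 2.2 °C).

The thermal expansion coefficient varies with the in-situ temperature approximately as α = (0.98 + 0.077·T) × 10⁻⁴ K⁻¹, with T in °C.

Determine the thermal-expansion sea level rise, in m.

Layer 1: α = (0.98 + 0.077×22)×10⁻⁴ = 2.674×10⁻⁴ K⁻¹
Layer 2: α = (0.98 + 0.077×2.2)×10⁻⁴ = 1.1494×10⁻⁴ K⁻¹
0–140 m: 1.1 × 2.674×10⁻⁴ × 140 = 0.0411796 m
480 × 0.77 × 1.1494×10⁻⁴ = 0.042481824 m
Δh = 0.0411796 + 0.042481824 = 0.083661424 m

0.0837 m of thermosteric rise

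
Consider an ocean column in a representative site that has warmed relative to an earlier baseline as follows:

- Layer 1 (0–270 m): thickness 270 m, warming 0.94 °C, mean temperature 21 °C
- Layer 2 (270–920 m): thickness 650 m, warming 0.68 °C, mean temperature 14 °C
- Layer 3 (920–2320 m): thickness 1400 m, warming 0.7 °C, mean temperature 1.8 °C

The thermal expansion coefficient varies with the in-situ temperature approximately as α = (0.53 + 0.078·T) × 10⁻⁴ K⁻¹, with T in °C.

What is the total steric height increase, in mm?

Layer 1: α = (0.53 + 0.078×21)×10⁻⁴ = 2.168×10⁻⁴ K⁻¹
Layer 2: α = (0.53 + 0.078×14)×10⁻⁴ = 1.622×10⁻⁴ K⁻¹
Layer 3: α = (0.53 + 0.078×1.8)×10⁻⁴ = 0.6704×10⁻⁴ K⁻¹
0–270 m: 270 × 0.94 × 2.168×10⁻⁴ = 0.05502384 m
0.68 × 1.622×10⁻⁴ × 650 = 0.0716924 m
920–2320 m: 0.7 × 0.6704×10⁻⁴ × 1400 = 0.0656992 m
Δh = 0.05502384 + 0.0716924 + 0.0656992 = 0.19241544 m ≈ 190 mm

Δh = 190 mm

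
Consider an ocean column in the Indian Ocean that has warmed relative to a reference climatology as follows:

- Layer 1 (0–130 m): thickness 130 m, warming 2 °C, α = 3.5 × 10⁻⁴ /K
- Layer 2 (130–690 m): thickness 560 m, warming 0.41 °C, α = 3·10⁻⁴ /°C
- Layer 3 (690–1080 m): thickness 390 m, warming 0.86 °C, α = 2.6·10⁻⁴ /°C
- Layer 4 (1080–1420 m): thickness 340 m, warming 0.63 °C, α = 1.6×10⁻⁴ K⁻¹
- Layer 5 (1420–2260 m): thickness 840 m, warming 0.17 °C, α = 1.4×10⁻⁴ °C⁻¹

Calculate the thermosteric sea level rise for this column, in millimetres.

2 × 3.5×10⁻⁴ × 130 = 0.09100 m
Layer 2: 560 × 0.41 × 3×10⁻⁴ = 0.06888 m
0.86 × 2.6×10⁻⁴ × 390 = 0.087204 m
340 × 1.6×10⁻⁴ × 0.63 = 0.034272 m
840 × 1.4×10⁻⁴ × 0.17 = 0.019992 m
Δh = 0.09100 + 0.06888 + 0.087204 + 0.034272 + 0.019992 = 0.301348 m ≈ 301 mm

301 mm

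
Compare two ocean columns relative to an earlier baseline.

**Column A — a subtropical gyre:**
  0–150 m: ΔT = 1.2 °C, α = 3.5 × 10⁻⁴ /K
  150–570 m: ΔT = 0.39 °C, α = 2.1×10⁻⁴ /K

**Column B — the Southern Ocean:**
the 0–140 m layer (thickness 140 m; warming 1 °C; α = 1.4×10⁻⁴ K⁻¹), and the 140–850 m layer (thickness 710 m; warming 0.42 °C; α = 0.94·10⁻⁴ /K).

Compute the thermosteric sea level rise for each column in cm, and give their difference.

A 0–150 m: 150 × 3.5×10⁻⁴ × 1.2 = 0.06300 m
A 150–570 m: 2.1×10⁻⁴ × 0.39 × 420 = 0.034398 m
A total: 0.097398 m
B 0–140 m: 140 × 1 × 1.4×10⁻⁴ = 0.01960 m
B Layer 2: 0.42 × 0.94×10⁻⁴ × 710 = 0.0280308 m
B total: 0.0476308 m
Difference: 0.097398 − 0.0476308 = 0.0497672 m

Δh_A ≈ 9.74 cm, Δh_B ≈ 4.76 cm; difference ≈ 4.98 cm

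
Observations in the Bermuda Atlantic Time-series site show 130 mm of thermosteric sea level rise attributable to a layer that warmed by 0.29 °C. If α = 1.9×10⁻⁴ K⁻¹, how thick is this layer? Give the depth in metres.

H = Δh/(αΔT) = 0.13 / (1.9×10⁻⁴ × 0.29) ≈ 2359 m

2360 m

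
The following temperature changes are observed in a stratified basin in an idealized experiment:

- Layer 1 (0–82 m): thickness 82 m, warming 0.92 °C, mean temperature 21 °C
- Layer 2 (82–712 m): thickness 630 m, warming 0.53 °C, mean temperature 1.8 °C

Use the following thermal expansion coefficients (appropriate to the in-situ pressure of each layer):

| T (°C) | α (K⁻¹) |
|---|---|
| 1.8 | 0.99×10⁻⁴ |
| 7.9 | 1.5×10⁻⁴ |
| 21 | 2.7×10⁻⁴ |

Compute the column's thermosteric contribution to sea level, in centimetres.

5.34 cm

Layer 1 at 21 °C → α = 2.7×10⁻⁴ K⁻¹
Layer 2 at 1.8 °C → α = 0.99×10⁻⁴ K⁻¹
Layer 1: 0.92 × 2.7×10⁻⁴ × 82 = 0.0203688 m
82–712 m: 0.99×10⁻⁴ × 630 × 0.53 = 0.0330561 m
Δh = 0.0203688 + 0.0330561 = 0.0534249 m ≈ 5.34 cm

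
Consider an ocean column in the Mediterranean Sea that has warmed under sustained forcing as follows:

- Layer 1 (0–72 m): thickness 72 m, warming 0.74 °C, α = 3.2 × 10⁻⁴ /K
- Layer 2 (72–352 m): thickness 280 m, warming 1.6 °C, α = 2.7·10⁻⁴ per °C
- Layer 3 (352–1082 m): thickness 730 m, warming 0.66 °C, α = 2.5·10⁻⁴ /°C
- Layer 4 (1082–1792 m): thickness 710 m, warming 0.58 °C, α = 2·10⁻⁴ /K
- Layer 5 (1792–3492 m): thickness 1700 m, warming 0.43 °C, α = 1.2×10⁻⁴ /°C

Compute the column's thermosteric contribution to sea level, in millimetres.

430 mm

Layer 1: 0.74 × 3.2×10⁻⁴ × 72 = 0.0170496 m
Layer 2: 2.7×10⁻⁴ × 280 × 1.6 = 0.12096 m
352–1082 m: 730 × 2.5×10⁻⁴ × 0.66 = 0.12045 m
1082–1792 m: 710 × 0.58 × 2×10⁻⁴ = 0.08236 m
Layer 5: 0.43 × 1700 × 1.2×10⁻⁴ = 0.08772 m
Δh = 0.0170496 + 0.12096 + 0.12045 + 0.08236 + 0.08772 = 0.4285396 m ≈ 430 mm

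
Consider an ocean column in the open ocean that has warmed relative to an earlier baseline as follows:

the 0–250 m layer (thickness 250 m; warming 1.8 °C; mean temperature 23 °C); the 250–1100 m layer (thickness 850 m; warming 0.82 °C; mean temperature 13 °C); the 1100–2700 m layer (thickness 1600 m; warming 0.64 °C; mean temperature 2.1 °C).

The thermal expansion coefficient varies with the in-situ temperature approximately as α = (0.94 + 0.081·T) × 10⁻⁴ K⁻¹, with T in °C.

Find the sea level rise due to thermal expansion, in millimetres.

Layer 1: α = (0.94 + 0.081×23)×10⁻⁴ = 2.803×10⁻⁴ K⁻¹
Layer 2: α = (0.94 + 0.081×13)×10⁻⁴ = 1.993×10⁻⁴ K⁻¹
Layer 3: α = (0.94 + 0.081×2.1)×10⁻⁴ = 1.1101×10⁻⁴ K⁻¹
Layer 1: 2.803×10⁻⁴ × 250 × 1.8 = 0.126135 m
850 × 0.82 × 1.993×10⁻⁴ = 0.1389121 m
Layer 3: 1600 × 1.1101×10⁻⁴ × 0.64 = 0.11367424 m
Δh = 0.126135 + 0.1389121 + 0.11367424 = 0.37872134 m

379 mm of thermosteric rise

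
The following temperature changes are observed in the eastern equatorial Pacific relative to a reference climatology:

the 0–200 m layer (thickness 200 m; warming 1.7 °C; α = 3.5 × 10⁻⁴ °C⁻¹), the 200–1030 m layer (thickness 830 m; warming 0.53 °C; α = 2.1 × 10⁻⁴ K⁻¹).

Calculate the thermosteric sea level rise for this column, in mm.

210 mm

200 × 3.5×10⁻⁴ × 1.7 = 0.11900 m
Layer 2: 2.1×10⁻⁴ × 0.53 × 830 = 0.092379 m
Δh = 0.11900 + 0.092379 = 0.211379 m ≈ 210 mm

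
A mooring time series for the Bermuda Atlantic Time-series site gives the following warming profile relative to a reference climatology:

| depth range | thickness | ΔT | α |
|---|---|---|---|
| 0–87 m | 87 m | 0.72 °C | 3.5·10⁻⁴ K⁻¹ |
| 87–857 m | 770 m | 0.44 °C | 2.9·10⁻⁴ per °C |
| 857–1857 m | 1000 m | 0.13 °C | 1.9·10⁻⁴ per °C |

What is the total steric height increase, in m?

Layer 1: 0.72 × 87 × 3.5×10⁻⁴ = 0.021924 m
87–857 m: 2.9×10⁻⁴ × 0.44 × 770 = 0.098252 m
1000 × 0.13 × 1.9×10⁻⁴ = 0.02470 m
Δh = 0.021924 + 0.098252 + 0.02470 = 0.144876 m

about 0.14 m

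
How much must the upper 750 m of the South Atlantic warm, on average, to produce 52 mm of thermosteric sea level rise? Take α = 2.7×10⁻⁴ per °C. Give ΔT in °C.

ΔT = Δh/(αH) = 0.052 / (2.7×10⁻⁴ × 750) ≈ 0.2568 °C

about 0.257 °C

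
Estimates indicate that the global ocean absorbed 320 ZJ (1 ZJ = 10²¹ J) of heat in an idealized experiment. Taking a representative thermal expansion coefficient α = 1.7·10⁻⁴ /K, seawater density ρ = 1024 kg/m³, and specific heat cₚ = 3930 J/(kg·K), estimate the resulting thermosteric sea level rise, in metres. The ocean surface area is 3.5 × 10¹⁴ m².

about 0.0386 m

Per unit area: Q = 320×10²¹ / (3.5×10¹⁴) ≈ 9.143×10⁸ J/m²
Δh = αQ/(ρcₚ) = 1.7×10⁻⁴ × 9.143×10⁸ / (1024 × 3930) ≈ 0.038623 m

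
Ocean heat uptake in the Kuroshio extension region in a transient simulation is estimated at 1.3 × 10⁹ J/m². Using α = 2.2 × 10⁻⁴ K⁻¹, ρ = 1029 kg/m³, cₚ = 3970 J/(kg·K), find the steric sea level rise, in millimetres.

70.0 mm

Δh = αQ/(ρcₚ) = 2.2×10⁻⁴ × 1.3×10⁹ / (1029 × 3970) ≈ 0.07001 m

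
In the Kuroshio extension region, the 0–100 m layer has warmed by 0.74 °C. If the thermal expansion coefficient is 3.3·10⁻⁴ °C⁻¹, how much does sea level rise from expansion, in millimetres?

Δh ≈ 24.4 mm

Δh = αΔT·H = 3.3×10⁻⁴ × 0.74 × 100 = 0.02442 m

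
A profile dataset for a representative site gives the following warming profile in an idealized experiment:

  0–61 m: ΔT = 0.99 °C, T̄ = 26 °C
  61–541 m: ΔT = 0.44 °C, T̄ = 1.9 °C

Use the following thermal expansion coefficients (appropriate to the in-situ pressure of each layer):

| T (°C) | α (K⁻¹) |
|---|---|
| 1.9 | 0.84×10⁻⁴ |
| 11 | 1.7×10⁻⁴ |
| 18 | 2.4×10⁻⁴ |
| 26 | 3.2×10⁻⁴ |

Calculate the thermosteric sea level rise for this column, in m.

0.037 m

Layer 1 at 26 °C → α = 3.2×10⁻⁴ K⁻¹
Layer 2 at 1.9 °C → α = 0.84×10⁻⁴ K⁻¹
0–61 m: 0.99 × 3.2×10⁻⁴ × 61 = 0.0193248 m
61–541 m: 0.84×10⁻⁴ × 480 × 0.44 = 0.0177408 m
Δh = 0.0193248 + 0.0177408 = 0.0370656 m ≈ 0.037 m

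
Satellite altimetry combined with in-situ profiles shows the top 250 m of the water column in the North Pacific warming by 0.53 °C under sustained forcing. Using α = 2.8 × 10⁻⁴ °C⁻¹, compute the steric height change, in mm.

37 mm

Δh = αΔT·H = 2.8×10⁻⁴ × 0.53 × 250 = 0.03710 m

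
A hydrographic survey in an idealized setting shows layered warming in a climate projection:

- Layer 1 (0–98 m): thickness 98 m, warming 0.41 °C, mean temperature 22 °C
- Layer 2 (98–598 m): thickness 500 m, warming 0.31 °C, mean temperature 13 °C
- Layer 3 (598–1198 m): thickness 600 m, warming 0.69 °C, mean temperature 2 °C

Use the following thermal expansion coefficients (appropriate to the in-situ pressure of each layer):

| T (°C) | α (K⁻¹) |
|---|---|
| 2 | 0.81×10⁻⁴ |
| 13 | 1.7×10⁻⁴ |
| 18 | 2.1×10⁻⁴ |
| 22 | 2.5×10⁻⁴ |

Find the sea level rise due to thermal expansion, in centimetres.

Δh ≈ 7.0 cm

Layer 1 at 22 °C → α = 2.5×10⁻⁴ K⁻¹
Layer 2 at 13 °C → α = 1.7×10⁻⁴ K⁻¹
Layer 3 at 2 °C → α = 0.81×10⁻⁴ K⁻¹
98 × 2.5×10⁻⁴ × 0.41 = 0.010045 m
Layer 2: 500 × 1.7×10⁻⁴ × 0.31 = 0.02635 m
598–1198 m: 0.81×10⁻⁴ × 600 × 0.69 = 0.033534 m
Δh = 0.010045 + 0.02635 + 0.033534 = 0.069929 m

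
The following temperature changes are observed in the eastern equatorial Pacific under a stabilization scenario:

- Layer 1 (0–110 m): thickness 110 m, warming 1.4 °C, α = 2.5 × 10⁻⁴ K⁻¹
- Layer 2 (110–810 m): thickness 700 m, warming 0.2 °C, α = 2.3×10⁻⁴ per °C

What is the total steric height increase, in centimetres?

110 × 1.4 × 2.5×10⁻⁴ = 0.03850 m
Layer 2: 0.2 × 700 × 2.3×10⁻⁴ = 0.03220 m
Δh = 0.03850 + 0.03220 = 0.07070 m

7.07 cm of thermosteric rise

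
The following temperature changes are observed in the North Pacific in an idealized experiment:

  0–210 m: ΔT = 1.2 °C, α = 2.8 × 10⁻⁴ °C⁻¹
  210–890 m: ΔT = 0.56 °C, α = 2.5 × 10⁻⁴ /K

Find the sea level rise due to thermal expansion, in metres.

0.166 m of thermosteric rise

Layer 1: 2.8×10⁻⁴ × 1.2 × 210 = 0.07056 m
680 × 2.5×10⁻⁴ × 0.56 = 0.09520 m
Δh = 0.07056 + 0.09520 = 0.16576 m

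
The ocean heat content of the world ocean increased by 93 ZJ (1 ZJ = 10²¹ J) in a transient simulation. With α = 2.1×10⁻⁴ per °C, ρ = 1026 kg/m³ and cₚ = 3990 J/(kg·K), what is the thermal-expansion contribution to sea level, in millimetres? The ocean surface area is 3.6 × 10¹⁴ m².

13 mm

Per unit area: Q = 93×10²¹ / (3.6×10¹⁴) ≈ 2.583×10⁸ J/m²
Δh = αQ/(ρcₚ) = 2.1×10⁻⁴ × 2.583×10⁸ / (1026 × 3990) ≈ 0.01325 m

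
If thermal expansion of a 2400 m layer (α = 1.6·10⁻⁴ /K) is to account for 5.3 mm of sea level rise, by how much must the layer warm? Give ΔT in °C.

about 0.0138 °C

ΔT = Δh/(αH) = 0.0053 / (1.6×10⁻⁴ × 2400) ≈ 0.01380 °C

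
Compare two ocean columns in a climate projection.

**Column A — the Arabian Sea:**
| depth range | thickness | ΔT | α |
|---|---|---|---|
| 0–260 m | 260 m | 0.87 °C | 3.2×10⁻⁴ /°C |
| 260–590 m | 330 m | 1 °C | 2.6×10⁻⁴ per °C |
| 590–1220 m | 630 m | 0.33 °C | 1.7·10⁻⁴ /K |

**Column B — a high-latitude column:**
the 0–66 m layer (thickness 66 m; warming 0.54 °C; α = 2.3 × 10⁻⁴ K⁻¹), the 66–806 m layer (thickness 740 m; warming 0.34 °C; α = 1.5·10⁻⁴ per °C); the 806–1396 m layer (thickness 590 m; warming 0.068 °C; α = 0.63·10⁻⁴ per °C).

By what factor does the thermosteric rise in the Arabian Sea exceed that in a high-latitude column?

A 0–260 m: 3.2×10⁻⁴ × 0.87 × 260 = 0.072384 m
A Layer 2: 2.6×10⁻⁴ × 1 × 330 = 0.08580 m
A 0.33 × 630 × 1.7×10⁻⁴ = 0.035343 m
A total: 0.193527 m
B 0–66 m: 0.54 × 2.3×10⁻⁴ × 66 = 0.0081972 m
B Layer 2: 0.34 × 1.5×10⁻⁴ × 740 = 0.03774 m
B Layer 3: 0.068 × 0.63×10⁻⁴ × 590 = 0.00252756 m
B total: 0.04846476 m
Ratio: 0.193527 / 0.04846476 ≈ 3.993

≈ 4.0×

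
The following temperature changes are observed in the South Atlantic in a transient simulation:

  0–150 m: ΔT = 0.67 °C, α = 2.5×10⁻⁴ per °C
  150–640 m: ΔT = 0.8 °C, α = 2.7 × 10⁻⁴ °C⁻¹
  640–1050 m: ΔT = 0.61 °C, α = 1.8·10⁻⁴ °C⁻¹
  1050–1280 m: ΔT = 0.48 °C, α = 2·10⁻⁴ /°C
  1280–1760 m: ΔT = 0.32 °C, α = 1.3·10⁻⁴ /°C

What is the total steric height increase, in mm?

Layer 1: 2.5×10⁻⁴ × 150 × 0.67 = 0.025125 m
0.8 × 490 × 2.7×10⁻⁴ = 0.10584 m
Layer 3: 410 × 1.8×10⁻⁴ × 0.61 = 0.045018 m
1050–1280 m: 230 × 2×10⁻⁴ × 0.48 = 0.02208 m
1280–1760 m: 0.32 × 1.3×10⁻⁴ × 480 = 0.019968 m
Δh = 0.025125 + 0.10584 + 0.045018 + 0.02208 + 0.019968 = 0.218031 m ≈ 220 mm

about 220 mm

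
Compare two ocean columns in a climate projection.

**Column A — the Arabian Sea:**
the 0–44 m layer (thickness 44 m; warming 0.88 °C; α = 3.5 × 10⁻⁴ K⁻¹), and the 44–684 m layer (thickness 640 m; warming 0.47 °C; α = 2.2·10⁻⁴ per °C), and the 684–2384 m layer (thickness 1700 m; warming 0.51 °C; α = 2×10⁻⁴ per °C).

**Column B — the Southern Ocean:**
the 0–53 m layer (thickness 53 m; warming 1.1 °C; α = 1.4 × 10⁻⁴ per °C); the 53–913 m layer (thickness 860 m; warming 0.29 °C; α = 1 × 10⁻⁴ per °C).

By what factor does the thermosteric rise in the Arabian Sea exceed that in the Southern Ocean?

A Layer 1: 44 × 3.5×10⁻⁴ × 0.88 = 0.013552 m
A 44–684 m: 0.47 × 640 × 2.2×10⁻⁴ = 0.066176 m
A Layer 3: 2×10⁻⁴ × 0.51 × 1700 = 0.17340 m
A total: 0.253128 m
B 1.1 × 1.4×10⁻⁴ × 53 = 0.008162 m
B 860 × 1×10⁻⁴ × 0.29 = 0.02494 m
B total: 0.033102 m
Ratio: 0.253128 / 0.033102 ≈ 7.647

a factor of 7.6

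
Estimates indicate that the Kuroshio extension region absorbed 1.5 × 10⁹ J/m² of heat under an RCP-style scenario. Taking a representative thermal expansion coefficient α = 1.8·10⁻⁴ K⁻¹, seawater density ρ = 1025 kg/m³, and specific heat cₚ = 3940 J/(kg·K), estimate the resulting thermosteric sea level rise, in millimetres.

Δh = αQ/(ρcₚ) = 1.8×10⁻⁴ × 1.5×10⁹ / (1025 × 3940) ≈ 0.066857 m

67 mm of thermosteric rise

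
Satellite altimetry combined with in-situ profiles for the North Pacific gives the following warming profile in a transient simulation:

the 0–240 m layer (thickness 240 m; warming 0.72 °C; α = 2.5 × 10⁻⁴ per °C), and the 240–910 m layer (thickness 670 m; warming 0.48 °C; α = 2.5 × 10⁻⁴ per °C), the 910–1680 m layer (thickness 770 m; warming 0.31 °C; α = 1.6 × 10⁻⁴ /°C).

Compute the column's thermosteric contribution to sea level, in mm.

Δh ≈ 162 mm

0–240 m: 2.5×10⁻⁴ × 0.72 × 240 = 0.04320 m
240–910 m: 0.48 × 2.5×10⁻⁴ × 670 = 0.08040 m
Layer 3: 770 × 1.6×10⁻⁴ × 0.31 = 0.038192 m
Δh = 0.04320 + 0.08040 + 0.038192 = 0.161792 m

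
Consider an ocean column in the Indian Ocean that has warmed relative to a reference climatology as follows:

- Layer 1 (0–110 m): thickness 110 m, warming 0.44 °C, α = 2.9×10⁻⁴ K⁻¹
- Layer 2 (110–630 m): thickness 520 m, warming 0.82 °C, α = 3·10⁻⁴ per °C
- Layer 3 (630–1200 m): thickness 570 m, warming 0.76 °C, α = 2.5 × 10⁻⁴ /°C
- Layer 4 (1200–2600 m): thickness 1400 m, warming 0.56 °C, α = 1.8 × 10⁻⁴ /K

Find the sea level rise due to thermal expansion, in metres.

110 × 0.44 × 2.9×10⁻⁴ = 0.014036 m
110–630 m: 520 × 3×10⁻⁴ × 0.82 = 0.12792 m
570 × 0.76 × 2.5×10⁻⁴ = 0.10830 m
Layer 4: 1.8×10⁻⁴ × 1400 × 0.56 = 0.14112 m
Δh = 0.014036 + 0.12792 + 0.10830 + 0.14112 = 0.391376 m ≈ 0.39 m

Δh ≈ 0.39 m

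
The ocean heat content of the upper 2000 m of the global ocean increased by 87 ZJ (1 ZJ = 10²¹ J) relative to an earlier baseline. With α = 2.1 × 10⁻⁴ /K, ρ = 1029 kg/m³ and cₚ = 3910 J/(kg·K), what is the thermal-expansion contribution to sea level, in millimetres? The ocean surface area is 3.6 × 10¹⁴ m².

Δh = 13 mm

Per unit area: Q = 87×10²¹ / (3.6×10¹⁴) ≈ 2.417×10⁸ J/m²
Δh = αQ/(ρcₚ) = 2.1×10⁻⁴ × 2.417×10⁸ / (1029 × 3910) ≈ 0.012615 m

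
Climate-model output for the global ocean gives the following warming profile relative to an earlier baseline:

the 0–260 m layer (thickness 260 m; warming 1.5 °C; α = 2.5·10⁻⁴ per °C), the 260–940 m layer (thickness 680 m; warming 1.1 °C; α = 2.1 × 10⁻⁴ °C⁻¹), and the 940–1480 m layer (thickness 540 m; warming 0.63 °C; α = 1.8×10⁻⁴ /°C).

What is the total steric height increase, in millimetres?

Δh = 316 mm

0–260 m: 1.5 × 260 × 2.5×10⁻⁴ = 0.09750 m
260–940 m: 2.1×10⁻⁴ × 1.1 × 680 = 0.15708 m
940–1480 m: 0.63 × 540 × 1.8×10⁻⁴ = 0.061236 m
Δh = 0.09750 + 0.15708 + 0.061236 = 0.315816 m ≈ 316 mm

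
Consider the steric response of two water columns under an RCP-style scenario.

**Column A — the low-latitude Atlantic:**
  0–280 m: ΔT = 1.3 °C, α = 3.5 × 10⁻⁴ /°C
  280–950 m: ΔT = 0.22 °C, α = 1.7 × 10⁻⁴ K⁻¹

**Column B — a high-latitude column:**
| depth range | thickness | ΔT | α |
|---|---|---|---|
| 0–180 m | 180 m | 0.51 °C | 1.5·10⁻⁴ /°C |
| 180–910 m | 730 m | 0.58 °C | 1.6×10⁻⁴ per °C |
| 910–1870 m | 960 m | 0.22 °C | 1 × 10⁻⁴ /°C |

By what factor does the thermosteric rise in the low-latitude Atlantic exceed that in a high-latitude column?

a factor of 1.49

A 0–280 m: 280 × 3.5×10⁻⁴ × 1.3 = 0.12740 m
A 280–950 m: 670 × 0.22 × 1.7×10⁻⁴ = 0.025058 m
A total: 0.152458 m
B 180 × 1.5×10⁻⁴ × 0.51 = 0.01377 m
B 0.58 × 730 × 1.6×10⁻⁴ = 0.067744 m
B Layer 3: 0.22 × 1×10⁻⁴ × 960 = 0.02112 m
B total: 0.102634 m
Ratio: 0.152458 / 0.102634 ≈ 1.485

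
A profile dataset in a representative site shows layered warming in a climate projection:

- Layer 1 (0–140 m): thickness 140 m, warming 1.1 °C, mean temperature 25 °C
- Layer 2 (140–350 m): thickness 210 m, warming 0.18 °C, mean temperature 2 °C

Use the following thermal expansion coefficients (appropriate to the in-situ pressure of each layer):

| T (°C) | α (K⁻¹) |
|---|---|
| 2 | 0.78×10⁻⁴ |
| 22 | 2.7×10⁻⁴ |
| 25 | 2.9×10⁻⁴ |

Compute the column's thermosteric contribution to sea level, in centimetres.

Layer 1 at 25 °C → α = 2.9×10⁻⁴ K⁻¹
Layer 2 at 2 °C → α = 0.78×10⁻⁴ K⁻¹
Layer 1: 2.9×10⁻⁴ × 140 × 1.1 = 0.04466 m
0.18 × 210 × 0.78×10⁻⁴ = 0.0029484 m
Δh = 0.04466 + 0.0029484 = 0.0476084 m

4.76 cm of thermosteric rise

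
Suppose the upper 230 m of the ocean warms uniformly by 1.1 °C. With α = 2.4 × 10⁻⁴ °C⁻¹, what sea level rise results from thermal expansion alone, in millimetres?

Δh = αΔT·H = 2.4×10⁻⁴ × 1.1 × 230 = 0.06072 m

60.7 mm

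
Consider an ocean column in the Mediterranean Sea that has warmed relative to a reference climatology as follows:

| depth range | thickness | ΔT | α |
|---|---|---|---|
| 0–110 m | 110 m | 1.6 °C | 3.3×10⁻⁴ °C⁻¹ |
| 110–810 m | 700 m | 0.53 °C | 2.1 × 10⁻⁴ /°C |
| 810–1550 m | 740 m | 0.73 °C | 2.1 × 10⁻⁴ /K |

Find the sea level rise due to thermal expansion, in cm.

about 24.9 cm

Layer 1: 110 × 3.3×10⁻⁴ × 1.6 = 0.05808 m
Layer 2: 2.1×10⁻⁴ × 700 × 0.53 = 0.07791 m
810–1550 m: 2.1×10⁻⁴ × 740 × 0.73 = 0.113442 m
Δh = 0.05808 + 0.07791 + 0.113442 = 0.249432 m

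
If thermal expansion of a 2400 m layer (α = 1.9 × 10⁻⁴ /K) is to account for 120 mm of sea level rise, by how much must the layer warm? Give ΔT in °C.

ΔT = Δh/(αH) = 0.12 / (1.9×10⁻⁴ × 2400) ≈ 0.2632 °C

0.26 °C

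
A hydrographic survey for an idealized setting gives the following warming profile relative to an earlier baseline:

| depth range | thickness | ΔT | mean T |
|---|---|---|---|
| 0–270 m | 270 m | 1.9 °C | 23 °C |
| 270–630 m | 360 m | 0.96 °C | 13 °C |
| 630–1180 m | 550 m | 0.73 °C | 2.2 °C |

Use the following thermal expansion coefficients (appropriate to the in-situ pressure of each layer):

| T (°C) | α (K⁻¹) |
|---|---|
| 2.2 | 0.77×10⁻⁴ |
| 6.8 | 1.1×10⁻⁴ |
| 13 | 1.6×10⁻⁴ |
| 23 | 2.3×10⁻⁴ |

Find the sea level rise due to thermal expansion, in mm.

about 204 mm

Layer 1 at 23 °C → α = 2.3×10⁻⁴ K⁻¹
Layer 2 at 13 °C → α = 1.6×10⁻⁴ K⁻¹
Layer 3 at 2.2 °C → α = 0.77×10⁻⁴ K⁻¹
0–270 m: 2.3×10⁻⁴ × 1.9 × 270 = 0.11799 m
270–630 m: 1.6×10⁻⁴ × 360 × 0.96 = 0.055296 m
Layer 3: 550 × 0.77×10⁻⁴ × 0.73 = 0.0309155 m
Δh = 0.11799 + 0.055296 + 0.0309155 = 0.2042015 m ≈ 204 mm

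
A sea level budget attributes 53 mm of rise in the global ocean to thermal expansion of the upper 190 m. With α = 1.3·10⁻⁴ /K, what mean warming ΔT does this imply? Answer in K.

ΔT = Δh/(αH) = 0.053 / (1.3×10⁻⁴ × 190) ≈ 2.146 K

2.15 K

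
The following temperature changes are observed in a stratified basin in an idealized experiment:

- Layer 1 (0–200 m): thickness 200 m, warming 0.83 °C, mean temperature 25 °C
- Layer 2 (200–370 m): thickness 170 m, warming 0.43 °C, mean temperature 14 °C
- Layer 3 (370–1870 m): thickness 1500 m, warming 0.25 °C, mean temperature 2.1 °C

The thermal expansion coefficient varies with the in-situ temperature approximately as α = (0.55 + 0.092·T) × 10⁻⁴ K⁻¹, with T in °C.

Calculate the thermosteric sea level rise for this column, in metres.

Layer 1: α = (0.55 + 0.092×25)×10⁻⁴ = 2.85×10⁻⁴ K⁻¹
Layer 2: α = (0.55 + 0.092×14)×10⁻⁴ = 1.838×10⁻⁴ K⁻¹
Layer 3: α = (0.55 + 0.092×2.1)×10⁻⁴ = 0.7432×10⁻⁴ K⁻¹
Layer 1: 0.83 × 200 × 2.85×10⁻⁴ = 0.04731 m
200–370 m: 170 × 1.838×10⁻⁴ × 0.43 = 0.01343578 m
0.7432×10⁻⁴ × 1500 × 0.25 = 0.02787 m
Δh = 0.04731 + 0.01343578 + 0.02787 = 0.08861578 m

about 0.089 m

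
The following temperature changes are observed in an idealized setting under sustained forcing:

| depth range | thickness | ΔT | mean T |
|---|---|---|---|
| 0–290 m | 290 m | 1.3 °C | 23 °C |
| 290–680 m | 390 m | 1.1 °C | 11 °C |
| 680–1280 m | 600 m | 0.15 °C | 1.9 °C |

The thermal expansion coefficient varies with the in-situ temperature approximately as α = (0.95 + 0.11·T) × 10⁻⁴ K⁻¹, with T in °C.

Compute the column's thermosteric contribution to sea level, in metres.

Δh ≈ 0.23 m

Layer 1: α = (0.95 + 0.11×23)×10⁻⁴ = 3.48×10⁻⁴ K⁻¹
Layer 2: α = (0.95 + 0.11×11)×10⁻⁴ = 2.16×10⁻⁴ K⁻¹
Layer 3: α = (0.95 + 0.11×1.9)×10⁻⁴ = 1.159×10⁻⁴ K⁻¹
Layer 1: 290 × 1.3 × 3.48×10⁻⁴ = 0.131196 m
1.1 × 390 × 2.16×10⁻⁴ = 0.092664 m
Layer 3: 1.159×10⁻⁴ × 0.15 × 600 = 0.010431 m
Δh = 0.131196 + 0.092664 + 0.010431 = 0.234291 m ≈ 0.23 m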